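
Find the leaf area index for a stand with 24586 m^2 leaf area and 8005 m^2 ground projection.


LAI = 24586 / 8005 = 3.0713 ≈ 3.07

3.07


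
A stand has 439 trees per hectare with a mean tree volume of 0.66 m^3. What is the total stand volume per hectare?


V_stand = 439 * 0.66 = 289.74 ≈ 289.7 m^3/ha

289.7 m^3/ha


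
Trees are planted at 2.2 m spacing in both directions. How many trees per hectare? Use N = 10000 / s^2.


N = 10000 / 2.2^2 = 10000 / 4.84 = 2066.12 ≈ 2066 trees/ha

2066 trees/ha


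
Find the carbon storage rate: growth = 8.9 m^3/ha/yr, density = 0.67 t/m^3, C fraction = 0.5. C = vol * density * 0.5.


C = 8.9 * 0.67 * 0.5 = 2.9815 ≈ 2.98 t C/ha/yr

2.98 t C/ha/yr


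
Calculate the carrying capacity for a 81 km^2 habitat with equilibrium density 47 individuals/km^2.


K = 47 * 81 = 3807 individuals

3807 individuals


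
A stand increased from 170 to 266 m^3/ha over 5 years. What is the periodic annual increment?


PAI = (V2 - V1) / period = (266 - 170) / 5 = 96 / 5 = 19.20 m^3/ha/yr

19.20 m^3/ha/yr


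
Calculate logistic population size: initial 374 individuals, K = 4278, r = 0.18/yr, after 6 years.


(K - N0)/N0 = (4278 - 374)/374 = 3904/374 = 10.4385
r*t = 0.18 * 6 = 1.08; exp(-1.08) = 0.339596
10.4385 * 0.339596 = 3.54487
1 + 3.54487 = 4.54487
N = 4278 / 4.54487 = 941.281 ≈ 941

941


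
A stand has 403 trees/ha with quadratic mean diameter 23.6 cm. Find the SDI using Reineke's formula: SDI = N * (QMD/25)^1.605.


QMD/25 = 23.6/25 = 0.944
(0.944)^1.605 = exp(1.605 * ln(0.944)) = exp(1.605 * (-0.0576291)) = exp(-0.0924947) = 0.911654
SDI = 403 * 0.911654 = 367.397 ≈ 367

367


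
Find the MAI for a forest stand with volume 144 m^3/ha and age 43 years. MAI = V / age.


MAI = 144 / 43 = 3.3488 ≈ 3.35 m^3/ha/yr

3.35 m^3/ha/yr


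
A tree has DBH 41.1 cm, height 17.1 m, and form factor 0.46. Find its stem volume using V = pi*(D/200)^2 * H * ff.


(D/200)^2 = (41.1/200)^2 = 0.2055^2 = 0.04223025
BA = 3.141593 * 0.04223025 = 0.132670 m^2
V = 0.132670 * 17.1 * 0.46 = 1.04358 ≈ 1.044 m^3

1.044 m^3


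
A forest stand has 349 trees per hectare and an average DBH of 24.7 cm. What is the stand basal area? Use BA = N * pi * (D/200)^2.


(D/200)^2 = (24.7/200)^2 = 0.1235^2 = 0.01525225
Individual BA = 3.141593 * 0.01525225 = 0.0479164 m^2
Stand BA = 349 * 0.0479164 = 16.7228 ≈ 16.72 m^2/ha

16.72 m^2/ha


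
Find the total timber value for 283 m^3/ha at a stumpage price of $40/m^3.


Value = 283 * 40 = $11320/ha

$11320/ha


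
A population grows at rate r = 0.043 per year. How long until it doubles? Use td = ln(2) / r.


td = ln(2) / 0.043 = 0.693147 / 0.043 = 16.1197 ≈ 16.1 years

16.1 years


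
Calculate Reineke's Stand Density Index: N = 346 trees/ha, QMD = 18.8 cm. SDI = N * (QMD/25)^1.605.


QMD/25 = 18.8/25 = 0.752
(0.752)^1.605 = exp(1.605 * ln(0.752)) = exp(1.605 * (-0.285019)) = exp(-0.457455) = 0.632892
SDI = 346 * 0.632892 = 218.981 ≈ 219

219


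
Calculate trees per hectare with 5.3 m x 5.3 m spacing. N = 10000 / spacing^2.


N = 10000 / 5.3^2 = 10000 / 28.09 = 355.999 ≈ 356 trees/ha

356 trees/ha


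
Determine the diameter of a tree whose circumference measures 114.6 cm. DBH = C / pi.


DBH = C / pi = 114.6 / 3.141593 = 36.4783 ≈ 36.48 cm

36.48 cm


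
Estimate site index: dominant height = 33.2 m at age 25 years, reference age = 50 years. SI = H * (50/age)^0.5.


50/25 = 2.00000
(2.00000)^0.5 = 1.41421
SI = 33.2 * 1.41421 = 46.9518 ≈ 47.0 m

47.0 m


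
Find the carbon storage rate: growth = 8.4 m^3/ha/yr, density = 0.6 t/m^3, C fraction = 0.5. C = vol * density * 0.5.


C = 8.4 * 0.6 * 0.5 = 2.52 t C/ha/yr

2.52 t C/ha/yr


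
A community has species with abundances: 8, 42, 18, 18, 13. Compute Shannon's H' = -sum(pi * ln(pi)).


Total N = 8 + 42 + 18 + 18 + 13 = 99
Per-species terms:
  p = 8/99 = 0.080808; ln(p) = -2.515679; p*ln(p) = 0.080808 * (-2.515679) = -0.203287
  p = 42/99 = 0.424242; ln(p) = -0.857451; p*ln(p) = 0.424242 * (-0.857451) = -0.363767
  p = 18/99 = 0.181818; ln(p) = -1.704749; p*ln(p) = 0.181818 * (-1.704749) = -0.309954
  p = 18/99 = 0.181818; ln(p) = -1.704749; p*ln(p) = 0.181818 * (-1.704749) = -0.309954
  p = 13/99 = 0.131313; ln(p) = -2.030171; p*ln(p) = 0.131313 * (-2.030171) = -0.266588
sum(p*ln(p)) = (-0.203287) + (-0.363767) + (-0.309954) + (-0.309954) + (-0.266588) = -1.453550
H' = -(-1.453550) = 1.453550 ≈ 1.4536

1.4536


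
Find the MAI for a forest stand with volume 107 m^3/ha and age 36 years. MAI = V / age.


MAI = 107 / 36 = 2.9722 ≈ 2.97 m^3/ha/yr

2.97 m^3/ha/yr


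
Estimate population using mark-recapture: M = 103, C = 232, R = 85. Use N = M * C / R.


N = M * C / R = 103 * 232 / 85 = 23896 / 85 = 281.13 ≈ 281

281 individuals


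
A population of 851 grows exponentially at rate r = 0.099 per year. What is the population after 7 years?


r*t = 0.099 * 7 = 0.693
exp(0.693) = 1.99971
N = 851 * 1.99971 = 1701.75 ≈ 1702

1702


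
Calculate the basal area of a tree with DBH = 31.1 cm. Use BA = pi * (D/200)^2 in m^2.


D/200 = 31.1/200 = 0.1555 m
(D/200)^2 = 0.1555^2 = 0.02418025
BA = 3.141593 * 0.02418025 = 0.0759645 ≈ 0.0760 m^2

0.0760 m^2


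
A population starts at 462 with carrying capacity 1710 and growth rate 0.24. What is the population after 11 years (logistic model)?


(K - N0)/N0 = (1710 - 462)/462 = 1248/462 = 2.70130
r*t = 0.24 * 11 = 2.64; exp(-2.64) = 0.0713613
2.70130 * 0.0713613 = 0.192768
1 + 0.192768 = 1.19277
N = 1710 / 1.19277 = 1433.64 ≈ 1434

1434


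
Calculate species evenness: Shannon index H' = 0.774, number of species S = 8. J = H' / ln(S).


ln(8) = 2.07944
J = H' / ln(S) = 0.774 / 2.07944 = 0.372216 ≈ 0.3722

0.3722


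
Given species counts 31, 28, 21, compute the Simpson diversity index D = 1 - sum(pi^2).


Total N = 31 + 28 + 21 = 80
Per-species terms:
  p = 31/80 = 0.387500; p^2 = 0.387500^2 = 0.150156
  p = 28/80 = 0.350000; p^2 = 0.350000^2 = 0.122500
  p = 21/80 = 0.262500; p^2 = 0.262500^2 = 0.068906
sum(p^2) = 0.150156 + 0.122500 + 0.068906 = 0.341562
D = 1 - 0.341562 = 0.658438 ≈ 0.6584

0.6584


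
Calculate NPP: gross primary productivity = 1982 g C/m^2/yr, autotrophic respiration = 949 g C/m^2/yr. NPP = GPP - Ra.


NPP = GPP - Ra = 1982 - 949 = 1033 g C/m^2/yr

1033 g C/m^2/yr


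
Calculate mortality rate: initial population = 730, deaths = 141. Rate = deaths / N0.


Mortality rate = 141 / 730 = 0.193151 ≈ 0.1932

0.1932


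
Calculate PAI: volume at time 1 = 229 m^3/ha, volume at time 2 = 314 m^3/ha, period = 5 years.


PAI = (V2 - V1) / period = (314 - 229) / 5 = 85 / 5 = 17.00 m^3/ha/yr

17.00 m^3/ha/yr


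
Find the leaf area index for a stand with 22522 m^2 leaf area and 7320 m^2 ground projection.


LAI = 22522 / 7320 = 3.0768 ≈ 3.08

3.08


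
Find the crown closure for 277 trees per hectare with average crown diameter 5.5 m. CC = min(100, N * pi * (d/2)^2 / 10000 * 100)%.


(d/2)^2 = (5.5/2)^2 = 2.75^2 = 7.5625
Crown area = 3.141593 * 7.5625 = 23.7583 m^2
N * area / 10000 * 100 = 277 * 23.7583 / 10000 * 100 = 65.8105
CC = min(100, 65.8105) = 65.8105 ≈ 65.8%

65.8%


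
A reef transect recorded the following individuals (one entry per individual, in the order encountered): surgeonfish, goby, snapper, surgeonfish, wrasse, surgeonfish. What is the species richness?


Total individuals logged = 6
Distinct species (count of individuals): surgeonfish (3), goby (1), snapper (1), wrasse (1)
Species richness = number of distinct species = 4

4


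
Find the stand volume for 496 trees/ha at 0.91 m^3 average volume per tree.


V_stand = 496 * 0.91 = 451.36 ≈ 451.4 m^3/ha

451.4 m^3/ha


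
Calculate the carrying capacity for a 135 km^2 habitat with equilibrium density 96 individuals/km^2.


K = 96 * 135 = 12960 individuals

12960 individuals


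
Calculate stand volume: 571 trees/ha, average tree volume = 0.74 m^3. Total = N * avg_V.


V_stand = 571 * 0.74 = 422.54 ≈ 422.5 m^3/ha

422.5 m^3/ha


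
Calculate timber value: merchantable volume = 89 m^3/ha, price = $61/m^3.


Value = 89 * 61 = $5429/ha

$5429/ha


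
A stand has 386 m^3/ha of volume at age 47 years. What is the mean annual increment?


MAI = 386 / 47 = 8.2128 ≈ 8.21 m^3/ha/yr

8.21 m^3/ha/yr


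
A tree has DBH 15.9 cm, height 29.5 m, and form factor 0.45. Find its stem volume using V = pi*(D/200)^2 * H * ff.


(D/200)^2 = (15.9/200)^2 = 0.0795^2 = 0.00632025
BA = 3.141593 * 0.00632025 = 0.0198557 m^2
V = 0.0198557 * 29.5 * 0.45 = 0.263584 ≈ 0.264 m^3

0.264 m^3


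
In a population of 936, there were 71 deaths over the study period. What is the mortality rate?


Mortality rate = 71 / 936 = 0.075855 ≈ 0.0759

0.0759


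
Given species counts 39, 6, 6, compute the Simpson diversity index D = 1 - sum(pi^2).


Total N = 39 + 6 + 6 = 51
Per-species terms:
  p = 39/51 = 0.764706; p^2 = 0.764706^2 = 0.584775
  p = 6/51 = 0.117647; p^2 = 0.117647^2 = 0.013841
  p = 6/51 = 0.117647; p^2 = 0.117647^2 = 0.013841
sum(p^2) = 0.584775 + 0.013841 + 0.013841 = 0.612457
D = 1 - 0.612457 = 0.387543 ≈ 0.3875

0.3875


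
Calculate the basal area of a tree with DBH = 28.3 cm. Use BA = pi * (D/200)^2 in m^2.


D/200 = 28.3/200 = 0.1415 m
(D/200)^2 = 0.1415^2 = 0.02002225
BA = 3.141593 * 0.02002225 = 0.0629018 ≈ 0.0629 m^2

0.0629 m^2


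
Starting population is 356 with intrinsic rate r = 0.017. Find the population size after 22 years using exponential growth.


r*t = 0.017 * 22 = 0.374
exp(0.374) = 1.45354
N = 356 * 1.45354 = 517.460 ≈ 517

517


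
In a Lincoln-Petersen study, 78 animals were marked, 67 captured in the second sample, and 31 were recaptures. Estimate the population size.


N = M * C / R = 78 * 67 / 31 = 5226 / 31 = 168.58 ≈ 169

169 individuals


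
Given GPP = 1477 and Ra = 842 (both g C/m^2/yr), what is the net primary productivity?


NPP = GPP - Ra = 1477 - 842 = 635 g C/m^2/yr

635 g C/m^2/yr


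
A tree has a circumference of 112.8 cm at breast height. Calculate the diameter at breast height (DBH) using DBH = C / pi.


DBH = C / pi = 112.8 / 3.141593 = 35.9054 ≈ 35.91 cm

35.91 cm


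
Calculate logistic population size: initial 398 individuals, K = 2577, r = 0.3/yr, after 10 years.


(K - N0)/N0 = (2577 - 398)/398 = 2179/398 = 5.47487
r*t = 0.3 * 10 = 3; exp(-3) = 0.0497871
5.47487 * 0.0497871 = 0.272578
1 + 0.272578 = 1.27258
N = 2577 / 1.27258 = 2025.02 ≈ 2025

2025


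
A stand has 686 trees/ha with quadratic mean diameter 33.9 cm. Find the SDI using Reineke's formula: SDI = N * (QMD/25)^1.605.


QMD/25 = 33.9/25 = 1.356
(1.356)^1.605 = exp(1.605 * ln(1.356)) = exp(1.605 * 0.304539) = exp(0.488785) = 1.63033
SDI = 686 * 1.63033 = 1118.41 ≈ 1118

1118


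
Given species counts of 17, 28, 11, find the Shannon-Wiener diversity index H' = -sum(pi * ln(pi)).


Total N = 17 + 28 + 11 = 56
Per-species terms:
  p = 17/56 = 0.303571; ln(p) = -1.192140; p*ln(p) = 0.303571 * (-1.192140) = -0.361899
  p = 28/56 = 0.500000; ln(p) = -0.693147; p*ln(p) = 0.500000 * (-0.693147) = -0.346574
  p = 11/56 = 0.196429; ln(p) = -1.627454; p*ln(p) = 0.196429 * (-1.627454) = -0.319679
sum(p*ln(p)) = (-0.361899) + (-0.346574) + (-0.319679) = -1.028152
H' = -(-1.028152) = 1.028152 ≈ 1.0282

1.0282


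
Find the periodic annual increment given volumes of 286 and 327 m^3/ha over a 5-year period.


PAI = (V2 - V1) / period = (327 - 286) / 5 = 41 / 5 = 8.20 m^3/ha/yr

8.20 m^3/ha/yr


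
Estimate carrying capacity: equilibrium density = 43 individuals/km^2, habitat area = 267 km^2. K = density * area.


K = 43 * 267 = 11481 individuals

11481 individuals


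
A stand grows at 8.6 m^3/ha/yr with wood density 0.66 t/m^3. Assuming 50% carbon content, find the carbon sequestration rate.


C = 8.6 * 0.66 * 0.5 = 2.838 ≈ 2.84 t C/ha/yr

2.84 t C/ha/yr


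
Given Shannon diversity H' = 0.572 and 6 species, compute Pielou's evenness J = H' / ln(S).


ln(6) = 1.79176
J = H' / ln(S) = 0.572 / 1.79176 = 0.319239 ≈ 0.3192

0.3192


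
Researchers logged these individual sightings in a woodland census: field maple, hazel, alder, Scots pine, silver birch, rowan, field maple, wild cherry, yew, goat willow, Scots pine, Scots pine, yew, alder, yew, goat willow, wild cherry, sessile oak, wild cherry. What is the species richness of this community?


Total individuals logged = 19
Distinct species (count of individuals): field maple (2), hazel (1), alder (2), Scots pine (3), silver birch (1), rowan (1), wild cherry (3), yew (3), goat willow (2), sessile oak (1)
Species richness = number of distinct species = 10

10


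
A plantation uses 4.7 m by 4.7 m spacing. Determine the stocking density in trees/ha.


N = 10000 / 4.7^2 = 10000 / 22.09 = 452.694 ≈ 453 trees/ha

453 trees/ha


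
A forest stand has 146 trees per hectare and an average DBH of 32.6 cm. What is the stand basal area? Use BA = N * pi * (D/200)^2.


(D/200)^2 = (32.6/200)^2 = 0.163^2 = 0.026569
Individual BA = 3.141593 * 0.026569 = 0.0834690 m^2
Stand BA = 146 * 0.0834690 = 12.1865 ≈ 12.19 m^2/ha

12.19 m^2/ha


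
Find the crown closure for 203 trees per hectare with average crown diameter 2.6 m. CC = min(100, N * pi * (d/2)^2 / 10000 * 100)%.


(d/2)^2 = (2.6/2)^2 = 1.3^2 = 1.69
Crown area = 3.141593 * 1.69 = 5.30929 m^2
N * area / 10000 * 100 = 203 * 5.30929 / 10000 * 100 = 10.7779
CC = min(100, 10.7779) = 10.7779 ≈ 10.8%

10.8%


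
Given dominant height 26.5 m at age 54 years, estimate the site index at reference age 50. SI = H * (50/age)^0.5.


50/54 = 0.925926
(0.925926)^0.5 = 0.962250
SI = 26.5 * 0.962250 = 25.4996 ≈ 25.5 m

25.5 m


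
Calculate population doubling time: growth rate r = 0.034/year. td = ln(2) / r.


td = ln(2) / 0.034 = 0.693147 / 0.034 = 20.3867 ≈ 20.4 years

20.4 years


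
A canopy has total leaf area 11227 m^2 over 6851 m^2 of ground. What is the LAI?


LAI = 11227 / 6851 = 1.6387 ≈ 1.64

1.64


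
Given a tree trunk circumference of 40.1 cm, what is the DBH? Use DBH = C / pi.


DBH = C / pi = 40.1 / 3.141593 = 12.7642 ≈ 12.76 cm

12.76 cm


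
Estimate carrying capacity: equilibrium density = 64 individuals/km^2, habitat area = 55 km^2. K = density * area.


K = 64 * 55 = 3520 individuals

3520 individuals


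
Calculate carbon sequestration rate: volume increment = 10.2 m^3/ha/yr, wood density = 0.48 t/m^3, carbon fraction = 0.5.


C = 10.2 * 0.48 * 0.5 = 2.448 ≈ 2.45 t C/ha/yr

2.45 t C/ha/yr


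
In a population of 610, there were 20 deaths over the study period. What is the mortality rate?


Mortality rate = 20 / 610 = 0.032787 ≈ 0.0328

0.0328


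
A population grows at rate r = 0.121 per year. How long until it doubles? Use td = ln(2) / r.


td = ln(2) / 0.121 = 0.693147 / 0.121 = 5.72849 ≈ 5.7 years

5.7 years


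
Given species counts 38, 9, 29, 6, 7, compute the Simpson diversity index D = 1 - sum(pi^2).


Total N = 38 + 9 + 29 + 6 + 7 = 89
Per-species terms:
  p = 38/89 = 0.426966; p^2 = 0.426966^2 = 0.182300
  p = 9/89 = 0.101124; p^2 = 0.101124^2 = 0.010226
  p = 29/89 = 0.325843; p^2 = 0.325843^2 = 0.106174
  p = 6/89 = 0.067416; p^2 = 0.067416^2 = 0.004545
  p = 7/89 = 0.078652; p^2 = 0.078652^2 = 0.006186
sum(p^2) = 0.182300 + 0.010226 + 0.106174 + 0.004545 + 0.006186 = 0.309431
D = 1 - 0.309431 = 0.690569 ≈ 0.6906

0.6906


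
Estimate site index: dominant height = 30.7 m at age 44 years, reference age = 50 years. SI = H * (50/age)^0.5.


50/44 = 1.13636
(1.13636)^0.5 = 1.06600
SI = 30.7 * 1.06600 = 32.7262 ≈ 32.7 m

32.7 m


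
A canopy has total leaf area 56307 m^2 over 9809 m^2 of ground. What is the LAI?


LAI = 56307 / 9809 = 5.7403 ≈ 5.74

5.74


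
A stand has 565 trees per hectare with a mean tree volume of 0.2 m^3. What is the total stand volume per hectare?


V_stand = 565 * 0.2 = 113.0 m^3/ha

113.0 m^3/ha


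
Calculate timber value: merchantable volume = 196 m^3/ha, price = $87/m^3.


Value = 196 * 87 = $17052/ha

$17052/ha


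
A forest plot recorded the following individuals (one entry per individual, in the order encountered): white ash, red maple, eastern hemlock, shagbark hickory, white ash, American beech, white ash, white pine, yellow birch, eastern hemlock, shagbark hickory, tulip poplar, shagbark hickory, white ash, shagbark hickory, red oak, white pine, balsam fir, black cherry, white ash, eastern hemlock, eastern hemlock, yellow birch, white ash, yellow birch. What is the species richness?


Total individuals logged = 25
Distinct species (count of individuals): white ash (6), red maple (1), eastern hemlock (4), shagbark hickory (4), American beech (1), white pine (2), yellow birch (3), tulip poplar (1), red oak (1), balsam fir (1), black cherry (1)
Species richness = number of distinct species = 11

11


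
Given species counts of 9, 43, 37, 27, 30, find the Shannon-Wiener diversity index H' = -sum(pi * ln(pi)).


Total N = 9 + 43 + 37 + 27 + 30 = 146
Per-species terms:
  p = 9/146 = 0.061644; ln(p) = -2.786379; p*ln(p) = 0.061644 * (-2.786379) = -0.171764
  p = 43/146 = 0.294521; ln(p) = -1.222405; p*ln(p) = 0.294521 * (-1.222405) = -0.360024
  p = 37/146 = 0.253425; ln(p) = -1.372687; p*ln(p) = 0.253425 * (-1.372687) = -0.347873
  p = 27/146 = 0.184932; ln(p) = -1.687767; p*ln(p) = 0.184932 * (-1.687767) = -0.312122
  p = 30/146 = 0.205479; ln(p) = -1.582411; p*ln(p) = 0.205479 * (-1.582411) = -0.325152
sum(p*ln(p)) = (-0.171764) + (-0.360024) + (-0.347873) + (-0.312122) + (-0.325152) = -1.516935
H' = -(-1.516935) = 1.516935 ≈ 1.5169

1.5169


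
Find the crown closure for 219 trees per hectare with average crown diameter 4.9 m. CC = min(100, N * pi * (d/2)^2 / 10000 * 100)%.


(d/2)^2 = (4.9/2)^2 = 2.45^2 = 6.0025
Crown area = 3.141593 * 6.0025 = 18.8574 m^2
N * area / 10000 * 100 = 219 * 18.8574 / 10000 * 100 = 41.2977
CC = min(100, 41.2977) = 41.2977 ≈ 41.3%

41.3%


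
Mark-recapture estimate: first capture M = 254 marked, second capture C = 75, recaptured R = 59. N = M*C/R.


N = M * C / R = 254 * 75 / 59 = 19050 / 59 = 322.88 ≈ 323

323 individuals


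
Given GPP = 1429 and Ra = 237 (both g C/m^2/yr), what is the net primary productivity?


NPP = GPP - Ra = 1429 - 237 = 1192 g C/m^2/yr

1192 g C/m^2/yr


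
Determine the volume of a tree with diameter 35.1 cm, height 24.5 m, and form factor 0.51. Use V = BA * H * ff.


(D/200)^2 = (35.1/200)^2 = 0.1755^2 = 0.03080025
BA = 3.141593 * 0.03080025 = 0.0967618 m^2
V = 0.0967618 * 24.5 * 0.51 = 1.20904 ≈ 1.209 m^3

1.209 m^3


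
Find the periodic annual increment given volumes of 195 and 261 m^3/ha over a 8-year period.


PAI = (V2 - V1) / period = (261 - 195) / 8 = 66 / 8 = 8.25 m^3/ha/yr

8.25 m^3/ha/yr


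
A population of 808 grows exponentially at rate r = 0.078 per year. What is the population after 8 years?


r*t = 0.078 * 8 = 0.624
exp(0.624) = 1.86638
N = 808 * 1.86638 = 1508.04 ≈ 1508

1508


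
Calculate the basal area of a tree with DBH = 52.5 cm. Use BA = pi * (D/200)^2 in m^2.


D/200 = 52.5/200 = 0.2625 m
(D/200)^2 = 0.2625^2 = 0.06890625
BA = 3.141593 * 0.06890625 = 0.216475 ≈ 0.2165 m^2

0.2165 m^2


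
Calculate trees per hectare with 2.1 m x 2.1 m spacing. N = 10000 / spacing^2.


N = 10000 / 2.1^2 = 10000 / 4.41 = 2267.57 ≈ 2268 trees/ha

2268 trees/ha


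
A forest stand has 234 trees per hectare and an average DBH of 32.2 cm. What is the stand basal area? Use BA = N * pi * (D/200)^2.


(D/200)^2 = (32.2/200)^2 = 0.161^2 = 0.025921
Individual BA = 3.141593 * 0.025921 = 0.0814332 m^2
Stand BA = 234 * 0.0814332 = 19.0554 ≈ 19.06 m^2/ha

19.06 m^2/ha


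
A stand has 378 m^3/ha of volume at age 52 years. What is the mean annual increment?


MAI = 378 / 52 = 7.2692 ≈ 7.27 m^3/ha/yr

7.27 m^3/ha/yr


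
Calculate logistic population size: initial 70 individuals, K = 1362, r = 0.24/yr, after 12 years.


(K - N0)/N0 = (1362 - 70)/70 = 1292/70 = 18.4571
r*t = 0.24 * 12 = 2.88; exp(-2.88) = 0.0561348
18.4571 * 0.0561348 = 1.03609
1 + 1.03609 = 2.03609
N = 1362 / 2.03609 = 668.929 ≈ 669

669


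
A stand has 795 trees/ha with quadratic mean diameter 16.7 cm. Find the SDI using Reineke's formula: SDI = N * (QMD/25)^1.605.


QMD/25 = 16.7/25 = 0.668
(0.668)^1.605 = exp(1.605 * ln(0.668)) = exp(1.605 * (-0.403467)) = exp(-0.647565) = 0.523319
SDI = 795 * 0.523319 = 416.039 ≈ 416

416


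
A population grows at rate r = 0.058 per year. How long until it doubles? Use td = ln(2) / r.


td = ln(2) / 0.058 = 0.693147 / 0.058 = 11.9508 ≈ 12.0 years

12.0 years


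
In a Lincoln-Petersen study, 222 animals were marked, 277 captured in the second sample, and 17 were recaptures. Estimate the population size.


N = M * C / R = 222 * 277 / 17 = 61494 / 17 = 3617.29 ≈ 3617

3617 individuals


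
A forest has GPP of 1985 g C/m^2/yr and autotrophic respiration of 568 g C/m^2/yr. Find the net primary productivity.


NPP = GPP - Ra = 1985 - 568 = 1417 g C/m^2/yr

1417 g C/m^2/yr


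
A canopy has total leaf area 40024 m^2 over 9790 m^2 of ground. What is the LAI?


LAI = 40024 / 9790 = 4.0883 ≈ 4.09

4.09


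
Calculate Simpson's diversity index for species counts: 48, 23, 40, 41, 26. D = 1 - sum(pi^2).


Total N = 48 + 23 + 40 + 41 + 26 = 178
Per-species terms:
  p = 48/178 = 0.269663; p^2 = 0.269663^2 = 0.072718
  p = 23/178 = 0.129213; p^2 = 0.129213^2 = 0.016696
  p = 40/178 = 0.224719; p^2 = 0.224719^2 = 0.050499
  p = 41/178 = 0.230337; p^2 = 0.230337^2 = 0.053055
  p = 26/178 = 0.146067; p^2 = 0.146067^2 = 0.021336
sum(p^2) = 0.072718 + 0.016696 + 0.050499 + 0.053055 + 0.021336 = 0.214304
D = 1 - 0.214304 = 0.785696 ≈ 0.7857

0.7857


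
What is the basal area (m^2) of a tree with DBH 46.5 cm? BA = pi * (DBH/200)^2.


D/200 = 46.5/200 = 0.2325 m
(D/200)^2 = 0.2325^2 = 0.05405625
BA = 3.141593 * 0.05405625 = 0.169823 ≈ 0.1698 m^2

0.1698 m^2


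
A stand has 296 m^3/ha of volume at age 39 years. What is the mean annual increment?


MAI = 296 / 39 = 7.5897 ≈ 7.59 m^3/ha/yr

7.59 m^3/ha/yr


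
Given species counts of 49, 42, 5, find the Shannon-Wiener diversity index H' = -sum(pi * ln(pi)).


Total N = 49 + 42 + 5 = 96
Per-species terms:
  p = 49/96 = 0.510417; ln(p) = -0.672527; p*ln(p) = 0.510417 * (-0.672527) = -0.343269
  p = 42/96 = 0.437500; ln(p) = -0.826679; p*ln(p) = 0.437500 * (-0.826679) = -0.361672
  p = 5/96 = 0.052083; ln(p) = -2.954917; p*ln(p) = 0.052083 * (-2.954917) = -0.153901
sum(p*ln(p)) = (-0.343269) + (-0.361672) + (-0.153901) = -0.858842
H' = -(-0.858842) = 0.858842 ≈ 0.8588

0.8588


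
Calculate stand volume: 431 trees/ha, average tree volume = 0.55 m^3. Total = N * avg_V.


V_stand = 431 * 0.55 = 237.05 ≈ 237.1 m^3/ha

237.1 m^3/ha


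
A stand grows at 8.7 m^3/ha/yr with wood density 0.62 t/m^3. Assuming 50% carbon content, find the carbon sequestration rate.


C = 8.7 * 0.62 * 0.5 = 2.697 ≈ 2.70 t C/ha/yr

2.70 t C/ha/yr


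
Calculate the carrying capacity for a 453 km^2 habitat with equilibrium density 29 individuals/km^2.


K = 29 * 453 = 13137 individuals

13137 individuals


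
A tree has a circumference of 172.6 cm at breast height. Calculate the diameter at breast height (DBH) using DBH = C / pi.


DBH = C / pi = 172.6 / 3.141593 = 54.9403 ≈ 54.94 cm

54.94 cm


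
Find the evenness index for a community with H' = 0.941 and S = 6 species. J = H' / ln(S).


ln(6) = 1.79176
J = H' / ln(S) = 0.941 / 1.79176 = 0.525182 ≈ 0.5252

0.5252


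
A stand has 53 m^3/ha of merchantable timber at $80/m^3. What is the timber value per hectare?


Value = 53 * 80 = $4240/ha

$4240/ha


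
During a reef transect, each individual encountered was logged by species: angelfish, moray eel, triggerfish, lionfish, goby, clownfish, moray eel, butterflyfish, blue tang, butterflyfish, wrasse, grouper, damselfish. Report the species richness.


Total individuals logged = 13
Distinct species (count of individuals): angelfish (1), moray eel (2), triggerfish (1), lionfish (1), goby (1), clownfish (1), butterflyfish (2), blue tang (1), wrasse (1), grouper (1), damselfish (1)
Species richness = number of distinct species = 11

11


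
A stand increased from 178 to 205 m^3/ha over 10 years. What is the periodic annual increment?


PAI = (V2 - V1) / period = (205 - 178) / 10 = 27 / 10 = 2.70 m^3/ha/yr

2.70 m^3/ha/yr


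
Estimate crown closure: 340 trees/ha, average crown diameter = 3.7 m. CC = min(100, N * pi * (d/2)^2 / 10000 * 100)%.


(d/2)^2 = (3.7/2)^2 = 1.85^2 = 3.4225
Crown area = 3.141593 * 3.4225 = 10.7521 m^2
N * area / 10000 * 100 = 340 * 10.7521 / 10000 * 100 = 36.5571
CC = min(100, 36.5571) = 36.5571 ≈ 36.6%

36.6%


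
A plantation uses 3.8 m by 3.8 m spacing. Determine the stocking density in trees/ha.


N = 10000 / 3.8^2 = 10000 / 14.44 = 692.521 ≈ 693 trees/ha

693 trees/ha


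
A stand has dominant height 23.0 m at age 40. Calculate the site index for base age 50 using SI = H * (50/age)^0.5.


50/40 = 1.25000
(1.25000)^0.5 = 1.11803
SI = 23.0 * 1.11803 = 25.7147 ≈ 25.7 m

25.7 m


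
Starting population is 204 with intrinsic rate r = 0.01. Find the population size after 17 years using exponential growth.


r*t = 0.01 * 17 = 0.17
exp(0.17) = 1.18530
N = 204 * 1.18530 = 241.801 ≈ 242

242


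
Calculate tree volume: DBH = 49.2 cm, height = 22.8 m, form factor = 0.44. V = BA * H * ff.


(D/200)^2 = (49.2/200)^2 = 0.246^2 = 0.060516
BA = 3.141593 * 0.060516 = 0.190117 m^2
V = 0.190117 * 22.8 * 0.44 = 1.90725 ≈ 1.907 m^3

1.907 m^3


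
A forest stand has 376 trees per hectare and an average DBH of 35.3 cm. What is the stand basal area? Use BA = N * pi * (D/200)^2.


(D/200)^2 = (35.3/200)^2 = 0.1765^2 = 0.03115225
Individual BA = 3.141593 * 0.03115225 = 0.0978677 m^2
Stand BA = 376 * 0.0978677 = 36.7983 ≈ 36.80 m^2/ha

36.80 m^2/ha


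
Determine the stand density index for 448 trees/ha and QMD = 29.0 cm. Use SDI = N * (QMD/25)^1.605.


QMD/25 = 29.0/25 = 1.16
(1.16)^1.605 = exp(1.605 * ln(1.16)) = exp(1.605 * 0.148420) = exp(0.238214) = 1.26898
SDI = 448 * 1.26898 = 568.503 ≈ 569

569


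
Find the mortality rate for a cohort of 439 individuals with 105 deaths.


Mortality rate = 105 / 439 = 0.239180 ≈ 0.2392

0.2392


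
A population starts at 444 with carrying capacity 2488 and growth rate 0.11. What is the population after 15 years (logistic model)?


(K - N0)/N0 = (2488 - 444)/444 = 2044/444 = 4.60360
r*t = 0.11 * 15 = 1.65; exp(-1.65) = 0.192050
4.60360 * 0.192050 = 0.884121
1 + 0.884121 = 1.88412
N = 2488 / 1.88412 = 1320.51 ≈ 1321

1321


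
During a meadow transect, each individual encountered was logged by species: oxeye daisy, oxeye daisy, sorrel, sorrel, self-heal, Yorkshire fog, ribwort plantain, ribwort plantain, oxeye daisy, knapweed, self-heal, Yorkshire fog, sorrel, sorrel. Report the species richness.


Total individuals logged = 14
Distinct species (count of individuals): oxeye daisy (3), sorrel (4), self-heal (2), Yorkshire fog (2), ribwort plantain (2), knapweed (1)
Species richness = number of distinct species = 6

6


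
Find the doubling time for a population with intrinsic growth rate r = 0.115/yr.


td = ln(2) / 0.115 = 0.693147 / 0.115 = 6.02737 ≈ 6.0 years

6.0 years


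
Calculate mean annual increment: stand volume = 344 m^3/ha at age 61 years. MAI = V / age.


MAI = 344 / 61 = 5.6393 ≈ 5.64 m^3/ha/yr

5.64 m^3/ha/yr


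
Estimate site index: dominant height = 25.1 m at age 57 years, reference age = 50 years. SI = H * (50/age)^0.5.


50/57 = 0.877193
(0.877193)^0.5 = 0.936586
SI = 25.1 * 0.936586 = 23.5083 ≈ 23.5 m

23.5 m


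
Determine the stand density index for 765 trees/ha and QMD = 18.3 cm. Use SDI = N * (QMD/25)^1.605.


QMD/25 = 18.3/25 = 0.732
(0.732)^1.605 = exp(1.605 * ln(0.732)) = exp(1.605 * (-0.311975)) = exp(-0.500720) = 0.606094
SDI = 765 * 0.606094 = 463.662 ≈ 464

464


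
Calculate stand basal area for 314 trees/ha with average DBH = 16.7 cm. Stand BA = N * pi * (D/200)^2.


(D/200)^2 = (16.7/200)^2 = 0.0835^2 = 0.00697225
Individual BA = 3.141593 * 0.00697225 = 0.0219040 m^2
Stand BA = 314 * 0.0219040 = 6.87786 ≈ 6.88 m^2/ha

6.88 m^2/ha


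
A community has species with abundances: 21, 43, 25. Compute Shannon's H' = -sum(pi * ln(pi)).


Total N = 21 + 43 + 25 = 89
Per-species terms:
  p = 21/89 = 0.235955; ln(p) = -1.444114; p*ln(p) = 0.235955 * (-1.444114) = -0.340746
  p = 43/89 = 0.483146; ln(p) = -0.727436; p*ln(p) = 0.483146 * (-0.727436) = -0.351458
  p = 25/89 = 0.280899; ln(p) = -1.269760; p*ln(p) = 0.280899 * (-1.269760) = -0.356674
sum(p*ln(p)) = (-0.340746) + (-0.351458) + (-0.356674) = -1.048878
H' = -(-1.048878) = 1.048878 ≈ 1.0489

1.0489


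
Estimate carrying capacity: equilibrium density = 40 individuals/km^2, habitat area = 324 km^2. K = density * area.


K = 40 * 324 = 12960 individuals

12960 individuals


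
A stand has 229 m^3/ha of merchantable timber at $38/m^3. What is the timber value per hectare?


Value = 229 * 38 = $8702/ha

$8702/ha


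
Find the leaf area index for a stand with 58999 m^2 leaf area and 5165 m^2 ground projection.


LAI = 58999 / 5165 = 11.4228 ≈ 11.42

11.42


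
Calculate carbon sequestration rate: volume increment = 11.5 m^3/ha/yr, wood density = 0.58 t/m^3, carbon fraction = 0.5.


C = 11.5 * 0.58 * 0.5 = 3.335 ≈ 3.34 t C/ha/yr

3.34 t C/ha/yr


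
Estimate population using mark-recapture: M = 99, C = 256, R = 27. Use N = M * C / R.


N = M * C / R = 99 * 256 / 27 = 25344 / 27 = 938.67 ≈ 939

939 individuals


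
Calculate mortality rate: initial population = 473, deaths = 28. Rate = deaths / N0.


Mortality rate = 28 / 473 = 0.059197 ≈ 0.0592

0.0592


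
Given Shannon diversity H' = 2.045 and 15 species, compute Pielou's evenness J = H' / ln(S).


ln(15) = 2.70805
J = H' / ln(S) = 2.045 / 2.70805 = 0.755156 ≈ 0.7552

0.7552


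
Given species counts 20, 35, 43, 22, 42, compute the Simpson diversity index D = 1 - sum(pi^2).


Total N = 20 + 35 + 43 + 22 + 42 = 162
Per-species terms:
  p = 20/162 = 0.123457; p^2 = 0.123457^2 = 0.015242
  p = 35/162 = 0.216049; p^2 = 0.216049^2 = 0.046677
  p = 43/162 = 0.265432; p^2 = 0.265432^2 = 0.070454
  p = 22/162 = 0.135802; p^2 = 0.135802^2 = 0.018442
  p = 42/162 = 0.259259; p^2 = 0.259259^2 = 0.067215
sum(p^2) = 0.015242 + 0.046677 + 0.070454 + 0.018442 + 0.067215 = 0.218030
D = 1 - 0.218030 = 0.781970 ≈ 0.7820

0.7820


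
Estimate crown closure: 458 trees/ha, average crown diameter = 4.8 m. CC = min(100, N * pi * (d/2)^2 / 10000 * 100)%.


(d/2)^2 = (4.8/2)^2 = 2.4^2 = 5.76
Crown area = 3.141593 * 5.76 = 18.0956 m^2
N * area / 10000 * 100 = 458 * 18.0956 / 10000 * 100 = 82.8778
CC = min(100, 82.8778) = 82.8778 ≈ 82.9%

82.9%


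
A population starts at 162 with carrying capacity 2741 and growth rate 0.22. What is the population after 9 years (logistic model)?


(K - N0)/N0 = (2741 - 162)/162 = 2579/162 = 15.9198
r*t = 0.22 * 9 = 1.98; exp(-1.98) = 0.138069
15.9198 * 0.138069 = 2.19803
1 + 2.19803 = 3.19803
N = 2741 / 3.19803 = 857.090 ≈ 857

857


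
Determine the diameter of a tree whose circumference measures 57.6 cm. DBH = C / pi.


DBH = C / pi = 57.6 / 3.141593 = 18.3346 ≈ 18.33 cm

18.33 cm


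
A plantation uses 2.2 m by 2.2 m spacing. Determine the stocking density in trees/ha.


N = 10000 / 2.2^2 = 10000 / 4.84 = 2066.12 ≈ 2066 trees/ha

2066 trees/ha


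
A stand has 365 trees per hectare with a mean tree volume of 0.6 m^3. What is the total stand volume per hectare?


V_stand = 365 * 0.6 = 219.0 m^3/ha

219.0 m^3/ha


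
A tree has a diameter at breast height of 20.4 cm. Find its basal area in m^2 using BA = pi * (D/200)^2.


D/200 = 20.4/200 = 0.102 m
(D/200)^2 = 0.102^2 = 0.010404
BA = 3.141593 * 0.010404 = 0.0326851 ≈ 0.0327 m^2

0.0327 m^2


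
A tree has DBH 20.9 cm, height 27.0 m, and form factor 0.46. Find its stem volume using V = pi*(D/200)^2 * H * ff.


(D/200)^2 = (20.9/200)^2 = 0.1045^2 = 0.01092025
BA = 3.141593 * 0.01092025 = 0.0343070 m^2
V = 0.0343070 * 27.0 * 0.46 = 0.426093 ≈ 0.426 m^3

0.426 m^3


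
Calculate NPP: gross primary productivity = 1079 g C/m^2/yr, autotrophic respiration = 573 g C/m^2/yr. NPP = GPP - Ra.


NPP = GPP - Ra = 1079 - 573 = 506 g C/m^2/yr

506 g C/m^2/yr


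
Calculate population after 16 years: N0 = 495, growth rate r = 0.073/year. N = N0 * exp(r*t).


r*t = 0.073 * 16 = 1.168
exp(1.168) = 3.21556
N = 495 * 3.21556 = 1591.70 ≈ 1592

1592


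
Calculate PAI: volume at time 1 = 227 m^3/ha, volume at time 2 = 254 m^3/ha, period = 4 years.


PAI = (V2 - V1) / period = (254 - 227) / 4 = 27 / 4 = 6.75 m^3/ha/yr

6.75 m^3/ha/yr


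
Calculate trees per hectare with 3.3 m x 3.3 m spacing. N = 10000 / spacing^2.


N = 10000 / 3.3^2 = 10000 / 10.89 = 918.274 ≈ 918 trees/ha

918 trees/ha


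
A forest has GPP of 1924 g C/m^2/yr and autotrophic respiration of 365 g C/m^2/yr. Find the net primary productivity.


NPP = GPP - Ra = 1924 - 365 = 1559 g C/m^2/yr

1559 g C/m^2/yr


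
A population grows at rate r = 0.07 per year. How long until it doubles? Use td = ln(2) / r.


td = ln(2) / 0.07 = 0.693147 / 0.07 = 9.90210 ≈ 9.9 years

9.9 years


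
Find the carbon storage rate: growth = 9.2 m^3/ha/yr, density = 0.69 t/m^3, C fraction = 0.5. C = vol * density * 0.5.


C = 9.2 * 0.69 * 0.5 = 3.174 ≈ 3.17 t C/ha/yr

3.17 t C/ha/yr


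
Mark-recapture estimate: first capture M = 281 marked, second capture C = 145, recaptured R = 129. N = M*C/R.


N = M * C / R = 281 * 145 / 129 = 40745 / 129 = 315.85 ≈ 316

316 individuals


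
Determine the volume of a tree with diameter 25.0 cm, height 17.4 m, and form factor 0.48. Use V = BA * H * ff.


(D/200)^2 = (25.0/200)^2 = 0.125^2 = 0.015625
BA = 3.141593 * 0.015625 = 0.0490874 m^2
V = 0.0490874 * 17.4 * 0.48 = 0.409978 ≈ 0.410 m^3

0.410 m^3


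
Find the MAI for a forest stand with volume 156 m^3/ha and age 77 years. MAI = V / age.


MAI = 156 / 77 = 2.0260 ≈ 2.03 m^3/ha/yr

2.03 m^3/ha/yr


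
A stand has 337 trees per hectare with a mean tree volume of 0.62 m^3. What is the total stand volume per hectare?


V_stand = 337 * 0.62 = 208.94 ≈ 208.9 m^3/ha

208.9 m^3/ha


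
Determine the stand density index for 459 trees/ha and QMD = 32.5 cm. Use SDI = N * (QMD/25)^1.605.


QMD/25 = 32.5/25 = 1.3
(1.3)^1.605 = exp(1.605 * ln(1.3)) = exp(1.605 * 0.262364) = exp(0.421094) = 1.52363
SDI = 459 * 1.52363 = 699.346 ≈ 699

699


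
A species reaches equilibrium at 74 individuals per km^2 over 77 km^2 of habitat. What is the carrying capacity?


K = 74 * 77 = 5698 individuals

5698 individuals


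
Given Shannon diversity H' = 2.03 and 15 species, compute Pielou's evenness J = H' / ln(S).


ln(15) = 2.70805
J = H' / ln(S) = 2.03 / 2.70805 = 0.749617 ≈ 0.7496

0.7496


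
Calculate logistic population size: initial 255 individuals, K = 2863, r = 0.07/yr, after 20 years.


(K - N0)/N0 = (2863 - 255)/255 = 2608/255 = 10.2275
r*t = 0.07 * 20 = 1.4; exp(-1.4) = 0.246597
10.2275 * 0.246597 = 2.52207
1 + 2.52207 = 3.52207
N = 2863 / 3.52207 = 812.874 ≈ 813

813


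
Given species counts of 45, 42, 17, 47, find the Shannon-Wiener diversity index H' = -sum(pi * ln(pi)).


Total N = 45 + 42 + 17 + 47 = 151
Per-species terms:
  p = 45/151 = 0.298013; ln(p) = -1.210618; p*ln(p) = 0.298013 * (-1.210618) = -0.360780
  p = 42/151 = 0.278146; ln(p) = -1.279609; p*ln(p) = 0.278146 * (-1.279609) = -0.355918
  p = 17/151 = 0.112583; ln(p) = -2.184065; p*ln(p) = 0.112583 * (-2.184065) = -0.245889
  p = 47/151 = 0.311258; ln(p) = -1.167133; p*ln(p) = 0.311258 * (-1.167133) = -0.363279
sum(p*ln(p)) = (-0.360780) + (-0.355918) + (-0.245889) + (-0.363279) = -1.325866
H' = -(-1.325866) = 1.325866 ≈ 1.3259

1.3259


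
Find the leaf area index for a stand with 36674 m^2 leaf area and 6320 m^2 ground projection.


LAI = 36674 / 6320 = 5.8028 ≈ 5.80

5.80


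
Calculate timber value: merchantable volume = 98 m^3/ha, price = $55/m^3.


Value = 98 * 55 = $5390/ha

$5390/ha


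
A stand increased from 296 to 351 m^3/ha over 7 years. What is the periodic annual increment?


PAI = (V2 - V1) / period = (351 - 296) / 7 = 55 / 7 = 7.8571 ≈ 7.86 m^3/ha/yr

7.86 m^3/ha/yr


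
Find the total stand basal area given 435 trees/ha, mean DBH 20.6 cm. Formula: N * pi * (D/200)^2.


(D/200)^2 = (20.6/200)^2 = 0.103^2 = 0.010609
Individual BA = 3.141593 * 0.010609 = 0.0333292 m^2
Stand BA = 435 * 0.0333292 = 14.4982 ≈ 14.50 m^2/ha

14.50 m^2/ha


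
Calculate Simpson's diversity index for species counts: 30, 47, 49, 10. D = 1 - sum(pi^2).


Total N = 30 + 47 + 49 + 10 = 136
Per-species terms:
  p = 30/136 = 0.220588; p^2 = 0.220588^2 = 0.048659
  p = 47/136 = 0.345588; p^2 = 0.345588^2 = 0.119431
  p = 49/136 = 0.360294; p^2 = 0.360294^2 = 0.129812
  p = 10/136 = 0.073529; p^2 = 0.073529^2 = 0.005407
sum(p^2) = 0.048659 + 0.119431 + 0.129812 + 0.005407 = 0.303309
D = 1 - 0.303309 = 0.696691 ≈ 0.6967

0.6967


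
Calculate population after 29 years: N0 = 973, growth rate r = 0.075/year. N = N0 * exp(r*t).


r*t = 0.075 * 29 = 2.175
exp(2.175) = 8.80219
N = 973 * 8.80219 = 8564.53 ≈ 8565

8565


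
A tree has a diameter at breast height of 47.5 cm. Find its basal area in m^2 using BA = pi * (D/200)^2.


D/200 = 47.5/200 = 0.2375 m
(D/200)^2 = 0.2375^2 = 0.05640625
BA = 3.141593 * 0.05640625 = 0.177205 ≈ 0.1772 m^2

0.1772 m^2


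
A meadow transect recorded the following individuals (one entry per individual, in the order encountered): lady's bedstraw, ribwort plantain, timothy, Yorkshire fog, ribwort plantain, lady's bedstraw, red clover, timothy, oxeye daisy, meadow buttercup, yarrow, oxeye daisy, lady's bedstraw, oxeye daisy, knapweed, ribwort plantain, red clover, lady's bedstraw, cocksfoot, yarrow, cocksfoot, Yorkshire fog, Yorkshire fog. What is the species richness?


Total individuals logged = 23
Distinct species (count of individuals): lady's bedstraw (4), ribwort plantain (3), timothy (2), Yorkshire fog (3), red clover (2), oxeye daisy (3), meadow buttercup (1), yarrow (2), knapweed (1), cocksfoot (2)
Species richness = number of distinct species = 10

10


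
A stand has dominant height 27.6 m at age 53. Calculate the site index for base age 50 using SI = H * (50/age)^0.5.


50/53 = 0.943396
(0.943396)^0.5 = 0.971286
SI = 27.6 * 0.971286 = 26.8075 ≈ 26.8 m

26.8 m


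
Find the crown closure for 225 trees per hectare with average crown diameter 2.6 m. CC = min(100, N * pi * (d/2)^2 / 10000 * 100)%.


(d/2)^2 = (2.6/2)^2 = 1.3^2 = 1.69
Crown area = 3.141593 * 1.69 = 5.30929 m^2
N * area / 10000 * 100 = 225 * 5.30929 / 10000 * 100 = 11.9459
CC = min(100, 11.9459) = 11.9459 ≈ 11.9%

11.9%


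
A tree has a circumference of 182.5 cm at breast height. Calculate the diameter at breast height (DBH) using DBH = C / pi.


DBH = C / pi = 182.5 / 3.141593 = 58.0915 ≈ 58.09 cm

58.09 cm


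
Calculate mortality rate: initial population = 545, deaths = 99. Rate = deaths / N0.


Mortality rate = 99 / 545 = 0.181651 ≈ 0.1817

0.1817


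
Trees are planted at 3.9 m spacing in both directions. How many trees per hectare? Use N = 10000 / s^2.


N = 10000 / 3.9^2 = 10000 / 15.21 = 657.462 ≈ 657 trees/ha

657 trees/ha


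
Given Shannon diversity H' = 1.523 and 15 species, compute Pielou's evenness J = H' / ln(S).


ln(15) = 2.70805
J = H' / ln(S) = 1.523 / 2.70805 = 0.562397 ≈ 0.5624

0.5624
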